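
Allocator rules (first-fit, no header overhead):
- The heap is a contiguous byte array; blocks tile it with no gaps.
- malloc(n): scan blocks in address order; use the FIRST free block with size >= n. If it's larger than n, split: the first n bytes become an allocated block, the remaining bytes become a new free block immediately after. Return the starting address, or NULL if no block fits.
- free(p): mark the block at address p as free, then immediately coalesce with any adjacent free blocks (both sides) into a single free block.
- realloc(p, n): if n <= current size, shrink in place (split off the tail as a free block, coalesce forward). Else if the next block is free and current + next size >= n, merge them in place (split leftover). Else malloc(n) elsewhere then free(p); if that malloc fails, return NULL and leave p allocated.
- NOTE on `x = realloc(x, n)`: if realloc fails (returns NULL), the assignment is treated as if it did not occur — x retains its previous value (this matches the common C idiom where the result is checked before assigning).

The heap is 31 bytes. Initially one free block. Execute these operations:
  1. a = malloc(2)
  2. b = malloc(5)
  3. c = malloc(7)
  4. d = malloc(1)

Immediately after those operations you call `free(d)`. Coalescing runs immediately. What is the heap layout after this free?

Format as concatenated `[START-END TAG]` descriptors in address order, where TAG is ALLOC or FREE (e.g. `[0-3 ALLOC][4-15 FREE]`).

Op 1: a = malloc(2) -> a = 0; heap: [0-1 ALLOC][2-30 FREE]
Op 2: b = malloc(5) -> b = 2; heap: [0-1 ALLOC][2-6 ALLOC][7-30 FREE]
Op 3: c = malloc(7) -> c = 7; heap: [0-1 ALLOC][2-6 ALLOC][7-13 ALLOC][14-30 FREE]
Op 4: d = malloc(1) -> d = 14; heap: [0-1 ALLOC][2-6 ALLOC][7-13 ALLOC][14-14 ALLOC][15-30 FREE]
free(d): d = 14 -> block [14-14 ALLOC]; mark free, coalesce with adjacent free neighbors -> [0-1 ALLOC][2-6 ALLOC][7-13 ALLOC][14-30 FREE]

Answer: [0-1 ALLOC][2-6 ALLOC][7-13 ALLOC][14-30 FREE]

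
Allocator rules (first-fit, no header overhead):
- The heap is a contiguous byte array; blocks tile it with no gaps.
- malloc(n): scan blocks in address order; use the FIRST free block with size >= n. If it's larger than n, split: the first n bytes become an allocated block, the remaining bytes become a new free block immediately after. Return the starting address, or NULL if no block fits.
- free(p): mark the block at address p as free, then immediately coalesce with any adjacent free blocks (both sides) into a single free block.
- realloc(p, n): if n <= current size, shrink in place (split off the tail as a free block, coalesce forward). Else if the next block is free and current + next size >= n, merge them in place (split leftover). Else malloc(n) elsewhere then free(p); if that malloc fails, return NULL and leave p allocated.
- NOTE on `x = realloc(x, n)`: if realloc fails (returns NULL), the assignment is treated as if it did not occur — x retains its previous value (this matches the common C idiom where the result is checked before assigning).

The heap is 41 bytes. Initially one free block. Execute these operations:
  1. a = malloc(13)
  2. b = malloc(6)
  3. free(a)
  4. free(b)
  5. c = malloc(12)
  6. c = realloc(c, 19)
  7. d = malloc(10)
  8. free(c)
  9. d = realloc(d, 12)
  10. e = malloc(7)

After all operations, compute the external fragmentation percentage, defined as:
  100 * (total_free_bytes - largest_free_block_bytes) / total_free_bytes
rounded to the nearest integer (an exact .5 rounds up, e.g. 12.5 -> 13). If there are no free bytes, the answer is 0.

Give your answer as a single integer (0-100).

Answer: 45

Derivation:
Op 1: a = malloc(13) -> a = 0; heap: [0-12 ALLOC][13-40 FREE]
Op 2: b = malloc(6) -> b = 13; heap: [0-12 ALLOC][13-18 ALLOC][19-40 FREE]
Op 3: free(a) -> (freed a); heap: [0-12 FREE][13-18 ALLOC][19-40 FREE]
Op 4: free(b) -> (freed b); heap: [0-40 FREE]
Op 5: c = malloc(12) -> c = 0; heap: [0-11 ALLOC][12-40 FREE]
Op 6: c = realloc(c, 19) -> c = 0; heap: [0-18 ALLOC][19-40 FREE]
Op 7: d = malloc(10) -> d = 19; heap: [0-18 ALLOC][19-28 ALLOC][29-40 FREE]
Op 8: free(c) -> (freed c); heap: [0-18 FREE][19-28 ALLOC][29-40 FREE]
Op 9: d = realloc(d, 12) -> d = 19; heap: [0-18 FREE][19-30 ALLOC][31-40 FREE]
Op 10: e = malloc(7) -> e = 0; heap: [0-6 ALLOC][7-18 FREE][19-30 ALLOC][31-40 FREE]
Free blocks: [12 10] total_free=22 largest=12 -> 100*(22-12)/22 = 1000/22 ≈ 45.455 -> rounds to 45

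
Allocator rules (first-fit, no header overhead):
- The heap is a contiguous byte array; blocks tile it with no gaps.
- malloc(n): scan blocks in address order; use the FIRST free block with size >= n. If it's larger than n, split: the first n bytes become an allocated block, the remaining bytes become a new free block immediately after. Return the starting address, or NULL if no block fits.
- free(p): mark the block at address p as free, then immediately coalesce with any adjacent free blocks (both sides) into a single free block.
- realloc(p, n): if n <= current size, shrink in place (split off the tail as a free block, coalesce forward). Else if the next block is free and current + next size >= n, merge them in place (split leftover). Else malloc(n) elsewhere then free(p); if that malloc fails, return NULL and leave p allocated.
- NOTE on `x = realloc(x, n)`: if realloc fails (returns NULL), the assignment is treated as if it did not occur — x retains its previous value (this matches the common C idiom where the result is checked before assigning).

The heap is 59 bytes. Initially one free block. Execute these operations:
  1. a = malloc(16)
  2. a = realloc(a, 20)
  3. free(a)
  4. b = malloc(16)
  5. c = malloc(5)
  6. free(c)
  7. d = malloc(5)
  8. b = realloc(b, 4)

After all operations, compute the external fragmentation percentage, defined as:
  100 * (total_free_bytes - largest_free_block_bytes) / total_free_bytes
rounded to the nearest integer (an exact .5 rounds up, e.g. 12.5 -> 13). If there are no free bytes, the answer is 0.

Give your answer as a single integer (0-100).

Op 1: a = malloc(16) -> a = 0; heap: [0-15 ALLOC][16-58 FREE]
Op 2: a = realloc(a, 20) -> a = 0; heap: [0-19 ALLOC][20-58 FREE]
Op 3: free(a) -> (freed a); heap: [0-58 FREE]
Op 4: b = malloc(16) -> b = 0; heap: [0-15 ALLOC][16-58 FREE]
Op 5: c = malloc(5) -> c = 16; heap: [0-15 ALLOC][16-20 ALLOC][21-58 FREE]
Op 6: free(c) -> (freed c); heap: [0-15 ALLOC][16-58 FREE]
Op 7: d = malloc(5) -> d = 16; heap: [0-15 ALLOC][16-20 ALLOC][21-58 FREE]
Op 8: b = realloc(b, 4) -> b = 0; heap: [0-3 ALLOC][4-15 FREE][16-20 ALLOC][21-58 FREE]
Free blocks: [12 38] total_free=50 largest=38 -> 100*(50-38)/50 = 1200/50 = 24

Answer: 24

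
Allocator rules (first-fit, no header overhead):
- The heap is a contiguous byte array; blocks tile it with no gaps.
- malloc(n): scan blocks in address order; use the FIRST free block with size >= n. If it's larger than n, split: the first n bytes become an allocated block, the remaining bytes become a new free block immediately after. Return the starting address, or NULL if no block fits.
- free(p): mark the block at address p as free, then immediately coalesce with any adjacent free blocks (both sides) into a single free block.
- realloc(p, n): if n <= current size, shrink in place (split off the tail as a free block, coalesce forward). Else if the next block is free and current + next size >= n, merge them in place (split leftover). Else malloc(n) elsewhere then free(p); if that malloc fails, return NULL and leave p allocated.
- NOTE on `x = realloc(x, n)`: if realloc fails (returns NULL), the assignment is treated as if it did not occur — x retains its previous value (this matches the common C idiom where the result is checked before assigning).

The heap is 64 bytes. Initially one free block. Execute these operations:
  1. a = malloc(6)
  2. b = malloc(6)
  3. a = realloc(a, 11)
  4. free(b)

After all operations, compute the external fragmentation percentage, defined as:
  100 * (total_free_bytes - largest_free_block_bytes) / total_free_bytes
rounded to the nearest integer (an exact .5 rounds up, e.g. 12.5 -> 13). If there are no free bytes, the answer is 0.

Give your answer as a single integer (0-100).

Answer: 23

Derivation:
Op 1: a = malloc(6) -> a = 0; heap: [0-5 ALLOC][6-63 FREE]
Op 2: b = malloc(6) -> b = 6; heap: [0-5 ALLOC][6-11 ALLOC][12-63 FREE]
Op 3: a = realloc(a, 11) -> a = 12; heap: [0-5 FREE][6-11 ALLOC][12-22 ALLOC][23-63 FREE]
Op 4: free(b) -> (freed b); heap: [0-11 FREE][12-22 ALLOC][23-63 FREE]
Free blocks: [12 41] total_free=53 largest=41 -> 100*(53-41)/53 = 1200/53 ≈ 22.642 -> rounds to 23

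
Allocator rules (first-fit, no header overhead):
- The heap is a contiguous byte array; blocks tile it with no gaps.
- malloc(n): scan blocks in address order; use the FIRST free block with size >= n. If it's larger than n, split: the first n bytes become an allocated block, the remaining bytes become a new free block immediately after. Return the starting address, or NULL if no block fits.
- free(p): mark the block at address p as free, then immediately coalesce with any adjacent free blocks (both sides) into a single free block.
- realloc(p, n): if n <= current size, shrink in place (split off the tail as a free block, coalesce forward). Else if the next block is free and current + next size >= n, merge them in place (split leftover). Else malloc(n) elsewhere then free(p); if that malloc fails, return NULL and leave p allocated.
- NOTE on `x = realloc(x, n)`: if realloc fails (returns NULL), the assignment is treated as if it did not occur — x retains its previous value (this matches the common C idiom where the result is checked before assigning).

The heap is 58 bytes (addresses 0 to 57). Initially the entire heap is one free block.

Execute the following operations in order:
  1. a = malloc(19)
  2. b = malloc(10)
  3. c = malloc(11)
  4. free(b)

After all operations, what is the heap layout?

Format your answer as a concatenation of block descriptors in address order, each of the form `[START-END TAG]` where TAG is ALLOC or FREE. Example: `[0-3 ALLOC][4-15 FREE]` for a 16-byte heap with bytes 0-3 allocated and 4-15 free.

Op 1: a = malloc(19) -> a = 0; heap: [0-18 ALLOC][19-57 FREE]
Op 2: b = malloc(10) -> b = 19; heap: [0-18 ALLOC][19-28 ALLOC][29-57 FREE]
Op 3: c = malloc(11) -> c = 29; heap: [0-18 ALLOC][19-28 ALLOC][29-39 ALLOC][40-57 FREE]
Op 4: free(b) -> (freed b); heap: [0-18 ALLOC][19-28 FREE][29-39 ALLOC][40-57 FREE]

Answer: [0-18 ALLOC][19-28 FREE][29-39 ALLOC][40-57 FREE]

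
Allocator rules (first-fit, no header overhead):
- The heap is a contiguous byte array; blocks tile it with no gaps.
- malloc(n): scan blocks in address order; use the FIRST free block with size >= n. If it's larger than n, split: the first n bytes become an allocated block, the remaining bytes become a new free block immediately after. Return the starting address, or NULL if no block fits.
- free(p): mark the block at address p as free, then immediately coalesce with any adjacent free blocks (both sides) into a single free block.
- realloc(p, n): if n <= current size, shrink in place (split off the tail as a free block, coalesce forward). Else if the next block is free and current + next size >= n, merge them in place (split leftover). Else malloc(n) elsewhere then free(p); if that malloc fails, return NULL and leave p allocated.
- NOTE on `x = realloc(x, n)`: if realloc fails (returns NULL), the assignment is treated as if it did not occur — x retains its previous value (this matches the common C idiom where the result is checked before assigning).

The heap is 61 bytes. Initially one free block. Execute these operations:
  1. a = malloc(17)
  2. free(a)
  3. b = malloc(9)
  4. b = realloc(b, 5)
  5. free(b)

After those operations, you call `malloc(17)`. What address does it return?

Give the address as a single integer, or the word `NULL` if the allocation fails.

Answer: 0

Derivation:
Op 1: a = malloc(17) -> a = 0; heap: [0-16 ALLOC][17-60 FREE]
Op 2: free(a) -> (freed a); heap: [0-60 FREE]
Op 3: b = malloc(9) -> b = 0; heap: [0-8 ALLOC][9-60 FREE]
Op 4: b = realloc(b, 5) -> b = 0; heap: [0-4 ALLOC][5-60 FREE]
Op 5: free(b) -> (freed b); heap: [0-60 FREE]
malloc(17): first-fit scan over [0-60 FREE] -> 0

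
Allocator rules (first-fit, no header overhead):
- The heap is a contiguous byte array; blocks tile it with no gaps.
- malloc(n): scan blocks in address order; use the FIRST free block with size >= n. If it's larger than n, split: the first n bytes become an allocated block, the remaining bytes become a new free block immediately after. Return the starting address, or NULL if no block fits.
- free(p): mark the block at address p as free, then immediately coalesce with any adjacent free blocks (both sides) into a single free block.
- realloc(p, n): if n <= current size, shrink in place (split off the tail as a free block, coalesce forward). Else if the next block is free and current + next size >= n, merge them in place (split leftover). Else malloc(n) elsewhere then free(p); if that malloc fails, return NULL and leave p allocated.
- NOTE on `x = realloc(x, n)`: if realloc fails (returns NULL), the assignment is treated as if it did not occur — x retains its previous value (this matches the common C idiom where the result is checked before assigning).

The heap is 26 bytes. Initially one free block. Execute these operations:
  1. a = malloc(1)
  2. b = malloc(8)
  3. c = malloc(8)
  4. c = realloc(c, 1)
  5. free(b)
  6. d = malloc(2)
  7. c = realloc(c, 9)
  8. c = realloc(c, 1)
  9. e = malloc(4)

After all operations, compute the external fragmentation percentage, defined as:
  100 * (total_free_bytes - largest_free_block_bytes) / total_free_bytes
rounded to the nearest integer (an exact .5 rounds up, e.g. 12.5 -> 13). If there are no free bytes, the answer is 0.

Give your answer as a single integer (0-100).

Answer: 11

Derivation:
Op 1: a = malloc(1) -> a = 0; heap: [0-0 ALLOC][1-25 FREE]
Op 2: b = malloc(8) -> b = 1; heap: [0-0 ALLOC][1-8 ALLOC][9-25 FREE]
Op 3: c = malloc(8) -> c = 9; heap: [0-0 ALLOC][1-8 ALLOC][9-16 ALLOC][17-25 FREE]
Op 4: c = realloc(c, 1) -> c = 9; heap: [0-0 ALLOC][1-8 ALLOC][9-9 ALLOC][10-25 FREE]
Op 5: free(b) -> (freed b); heap: [0-0 ALLOC][1-8 FREE][9-9 ALLOC][10-25 FREE]
Op 6: d = malloc(2) -> d = 1; heap: [0-0 ALLOC][1-2 ALLOC][3-8 FREE][9-9 ALLOC][10-25 FREE]
Op 7: c = realloc(c, 9) -> c = 9; heap: [0-0 ALLOC][1-2 ALLOC][3-8 FREE][9-17 ALLOC][18-25 FREE]
Op 8: c = realloc(c, 1) -> c = 9; heap: [0-0 ALLOC][1-2 ALLOC][3-8 FREE][9-9 ALLOC][10-25 FREE]
Op 9: e = malloc(4) -> e = 3; heap: [0-0 ALLOC][1-2 ALLOC][3-6 ALLOC][7-8 FREE][9-9 ALLOC][10-25 FREE]
Free blocks: [2 16] total_free=18 largest=16 -> 100*(18-16)/18 = 200/18 ≈ 11.111 -> rounds to 11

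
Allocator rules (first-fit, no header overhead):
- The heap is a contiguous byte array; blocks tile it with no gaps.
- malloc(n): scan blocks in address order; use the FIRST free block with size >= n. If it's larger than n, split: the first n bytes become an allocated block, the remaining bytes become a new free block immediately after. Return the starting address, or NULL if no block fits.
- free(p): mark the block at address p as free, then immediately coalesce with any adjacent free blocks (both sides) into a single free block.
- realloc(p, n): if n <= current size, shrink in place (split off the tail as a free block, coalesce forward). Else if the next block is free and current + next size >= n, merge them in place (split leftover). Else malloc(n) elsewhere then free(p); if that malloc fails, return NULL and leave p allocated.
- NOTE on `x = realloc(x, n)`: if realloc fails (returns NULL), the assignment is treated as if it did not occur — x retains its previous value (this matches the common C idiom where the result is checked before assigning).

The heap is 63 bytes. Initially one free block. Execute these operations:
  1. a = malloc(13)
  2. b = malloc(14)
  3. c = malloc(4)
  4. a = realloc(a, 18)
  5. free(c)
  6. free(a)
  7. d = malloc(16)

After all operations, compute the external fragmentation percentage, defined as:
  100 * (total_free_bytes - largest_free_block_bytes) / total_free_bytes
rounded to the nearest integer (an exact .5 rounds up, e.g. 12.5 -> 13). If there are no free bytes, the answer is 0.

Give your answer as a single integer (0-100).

Op 1: a = malloc(13) -> a = 0; heap: [0-12 ALLOC][13-62 FREE]
Op 2: b = malloc(14) -> b = 13; heap: [0-12 ALLOC][13-26 ALLOC][27-62 FREE]
Op 3: c = malloc(4) -> c = 27; heap: [0-12 ALLOC][13-26 ALLOC][27-30 ALLOC][31-62 FREE]
Op 4: a = realloc(a, 18) -> a = 31; heap: [0-12 FREE][13-26 ALLOC][27-30 ALLOC][31-48 ALLOC][49-62 FREE]
Op 5: free(c) -> (freed c); heap: [0-12 FREE][13-26 ALLOC][27-30 FREE][31-48 ALLOC][49-62 FREE]
Op 6: free(a) -> (freed a); heap: [0-12 FREE][13-26 ALLOC][27-62 FREE]
Op 7: d = malloc(16) -> d = 27; heap: [0-12 FREE][13-26 ALLOC][27-42 ALLOC][43-62 FREE]
Free blocks: [13 20] total_free=33 largest=20 -> 100*(33-20)/33 = 1300/33 ≈ 39.394 -> rounds to 39

Answer: 39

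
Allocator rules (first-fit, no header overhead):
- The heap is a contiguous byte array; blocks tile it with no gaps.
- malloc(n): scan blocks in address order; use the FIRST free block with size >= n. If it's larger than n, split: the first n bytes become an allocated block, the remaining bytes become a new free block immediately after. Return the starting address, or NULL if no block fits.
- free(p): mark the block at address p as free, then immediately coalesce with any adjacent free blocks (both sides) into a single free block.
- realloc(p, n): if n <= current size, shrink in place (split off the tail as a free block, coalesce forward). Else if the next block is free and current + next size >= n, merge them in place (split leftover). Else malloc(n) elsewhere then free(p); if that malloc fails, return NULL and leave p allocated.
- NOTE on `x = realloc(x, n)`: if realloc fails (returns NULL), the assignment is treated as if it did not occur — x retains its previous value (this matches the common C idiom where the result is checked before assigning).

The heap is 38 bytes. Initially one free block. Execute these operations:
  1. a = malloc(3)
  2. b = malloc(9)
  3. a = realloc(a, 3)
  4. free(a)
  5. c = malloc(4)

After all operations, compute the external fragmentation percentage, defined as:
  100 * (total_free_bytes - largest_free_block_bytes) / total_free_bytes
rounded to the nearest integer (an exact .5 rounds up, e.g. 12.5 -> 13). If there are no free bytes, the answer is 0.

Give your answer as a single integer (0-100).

Answer: 12

Derivation:
Op 1: a = malloc(3) -> a = 0; heap: [0-2 ALLOC][3-37 FREE]
Op 2: b = malloc(9) -> b = 3; heap: [0-2 ALLOC][3-11 ALLOC][12-37 FREE]
Op 3: a = realloc(a, 3) -> a = 0; heap: [0-2 ALLOC][3-11 ALLOC][12-37 FREE]
Op 4: free(a) -> (freed a); heap: [0-2 FREE][3-11 ALLOC][12-37 FREE]
Op 5: c = malloc(4) -> c = 12; heap: [0-2 FREE][3-11 ALLOC][12-15 ALLOC][16-37 FREE]
Free blocks: [3 22] total_free=25 largest=22 -> 100*(25-22)/25 = 300/25 = 12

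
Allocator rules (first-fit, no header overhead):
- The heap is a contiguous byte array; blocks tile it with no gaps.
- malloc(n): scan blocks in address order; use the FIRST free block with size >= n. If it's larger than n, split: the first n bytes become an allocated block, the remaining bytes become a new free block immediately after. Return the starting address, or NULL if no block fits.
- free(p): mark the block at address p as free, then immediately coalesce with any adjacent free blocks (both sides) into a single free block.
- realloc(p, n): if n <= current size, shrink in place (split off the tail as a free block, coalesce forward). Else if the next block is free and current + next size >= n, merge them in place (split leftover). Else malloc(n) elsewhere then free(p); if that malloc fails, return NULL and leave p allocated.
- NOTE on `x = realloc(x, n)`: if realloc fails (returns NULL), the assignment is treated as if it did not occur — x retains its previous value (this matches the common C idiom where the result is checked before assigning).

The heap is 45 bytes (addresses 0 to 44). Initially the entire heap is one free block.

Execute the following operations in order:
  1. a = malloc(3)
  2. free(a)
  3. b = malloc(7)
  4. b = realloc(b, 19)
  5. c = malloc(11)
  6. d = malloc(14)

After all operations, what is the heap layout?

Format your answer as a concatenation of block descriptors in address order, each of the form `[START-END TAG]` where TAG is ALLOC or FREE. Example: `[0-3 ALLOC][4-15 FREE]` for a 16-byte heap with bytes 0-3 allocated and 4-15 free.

Answer: [0-18 ALLOC][19-29 ALLOC][30-43 ALLOC][44-44 FREE]

Derivation:
Op 1: a = malloc(3) -> a = 0; heap: [0-2 ALLOC][3-44 FREE]
Op 2: free(a) -> (freed a); heap: [0-44 FREE]
Op 3: b = malloc(7) -> b = 0; heap: [0-6 ALLOC][7-44 FREE]
Op 4: b = realloc(b, 19) -> b = 0; heap: [0-18 ALLOC][19-44 FREE]
Op 5: c = malloc(11) -> c = 19; heap: [0-18 ALLOC][19-29 ALLOC][30-44 FREE]
Op 6: d = malloc(14) -> d = 30; heap: [0-18 ALLOC][19-29 ALLOC][30-43 ALLOC][44-44 FREE]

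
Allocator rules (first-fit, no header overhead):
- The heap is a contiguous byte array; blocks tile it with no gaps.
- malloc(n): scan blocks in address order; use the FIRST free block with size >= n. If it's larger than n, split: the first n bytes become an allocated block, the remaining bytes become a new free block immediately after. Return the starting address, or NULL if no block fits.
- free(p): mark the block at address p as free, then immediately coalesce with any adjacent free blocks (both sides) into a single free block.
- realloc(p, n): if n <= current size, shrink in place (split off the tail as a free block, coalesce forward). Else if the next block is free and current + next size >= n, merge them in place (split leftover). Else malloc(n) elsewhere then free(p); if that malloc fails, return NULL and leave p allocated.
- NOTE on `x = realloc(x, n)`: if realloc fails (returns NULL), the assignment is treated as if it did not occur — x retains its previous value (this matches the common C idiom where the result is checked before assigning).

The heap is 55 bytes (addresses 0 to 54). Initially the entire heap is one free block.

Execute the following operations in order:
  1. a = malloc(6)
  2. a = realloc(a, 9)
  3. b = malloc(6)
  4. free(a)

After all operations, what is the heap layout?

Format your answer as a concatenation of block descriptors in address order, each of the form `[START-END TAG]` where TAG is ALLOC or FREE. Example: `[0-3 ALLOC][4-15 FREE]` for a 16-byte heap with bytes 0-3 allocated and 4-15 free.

Op 1: a = malloc(6) -> a = 0; heap: [0-5 ALLOC][6-54 FREE]
Op 2: a = realloc(a, 9) -> a = 0; heap: [0-8 ALLOC][9-54 FREE]
Op 3: b = malloc(6) -> b = 9; heap: [0-8 ALLOC][9-14 ALLOC][15-54 FREE]
Op 4: free(a) -> (freed a); heap: [0-8 FREE][9-14 ALLOC][15-54 FREE]

Answer: [0-8 FREE][9-14 ALLOC][15-54 FREE]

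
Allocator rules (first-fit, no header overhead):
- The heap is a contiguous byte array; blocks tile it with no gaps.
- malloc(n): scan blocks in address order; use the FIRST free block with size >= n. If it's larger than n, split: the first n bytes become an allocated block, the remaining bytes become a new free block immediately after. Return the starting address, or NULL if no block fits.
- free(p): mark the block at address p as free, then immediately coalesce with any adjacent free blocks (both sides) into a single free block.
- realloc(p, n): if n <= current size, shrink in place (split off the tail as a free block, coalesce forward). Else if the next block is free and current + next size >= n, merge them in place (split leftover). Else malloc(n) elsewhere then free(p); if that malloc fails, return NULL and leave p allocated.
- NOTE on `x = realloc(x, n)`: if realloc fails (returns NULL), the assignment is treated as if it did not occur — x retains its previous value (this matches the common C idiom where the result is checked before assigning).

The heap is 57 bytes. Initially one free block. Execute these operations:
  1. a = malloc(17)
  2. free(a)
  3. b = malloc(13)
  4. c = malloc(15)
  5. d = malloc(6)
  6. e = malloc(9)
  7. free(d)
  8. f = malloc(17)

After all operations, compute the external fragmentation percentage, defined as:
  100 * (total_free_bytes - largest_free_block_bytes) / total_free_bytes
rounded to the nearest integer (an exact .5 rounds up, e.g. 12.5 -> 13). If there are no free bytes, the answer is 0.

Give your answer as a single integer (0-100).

Answer: 30

Derivation:
Op 1: a = malloc(17) -> a = 0; heap: [0-16 ALLOC][17-56 FREE]
Op 2: free(a) -> (freed a); heap: [0-56 FREE]
Op 3: b = malloc(13) -> b = 0; heap: [0-12 ALLOC][13-56 FREE]
Op 4: c = malloc(15) -> c = 13; heap: [0-12 ALLOC][13-27 ALLOC][28-56 FREE]
Op 5: d = malloc(6) -> d = 28; heap: [0-12 ALLOC][13-27 ALLOC][28-33 ALLOC][34-56 FREE]
Op 6: e = malloc(9) -> e = 34; heap: [0-12 ALLOC][13-27 ALLOC][28-33 ALLOC][34-42 ALLOC][43-56 FREE]
Op 7: free(d) -> (freed d); heap: [0-12 ALLOC][13-27 ALLOC][28-33 FREE][34-42 ALLOC][43-56 FREE]
Op 8: f = malloc(17) -> f = NULL; heap: [0-12 ALLOC][13-27 ALLOC][28-33 FREE][34-42 ALLOC][43-56 FREE]
Free blocks: [6 14] total_free=20 largest=14 -> 100*(20-14)/20 = 600/20 = 30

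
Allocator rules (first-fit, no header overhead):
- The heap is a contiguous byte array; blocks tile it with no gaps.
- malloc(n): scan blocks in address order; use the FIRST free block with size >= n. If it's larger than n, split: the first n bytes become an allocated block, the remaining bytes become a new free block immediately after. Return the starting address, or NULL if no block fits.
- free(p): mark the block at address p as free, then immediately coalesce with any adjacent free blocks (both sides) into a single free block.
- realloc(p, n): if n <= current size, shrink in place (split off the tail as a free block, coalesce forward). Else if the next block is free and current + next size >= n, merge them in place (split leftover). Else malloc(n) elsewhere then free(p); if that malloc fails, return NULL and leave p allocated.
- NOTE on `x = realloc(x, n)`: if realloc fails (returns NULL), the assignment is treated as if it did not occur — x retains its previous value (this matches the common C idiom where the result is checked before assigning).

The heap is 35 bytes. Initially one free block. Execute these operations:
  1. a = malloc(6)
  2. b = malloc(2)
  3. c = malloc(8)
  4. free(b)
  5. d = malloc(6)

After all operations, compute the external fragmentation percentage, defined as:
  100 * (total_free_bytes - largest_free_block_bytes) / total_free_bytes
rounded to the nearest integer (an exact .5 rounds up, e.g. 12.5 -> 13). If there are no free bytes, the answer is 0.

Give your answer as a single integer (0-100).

Op 1: a = malloc(6) -> a = 0; heap: [0-5 ALLOC][6-34 FREE]
Op 2: b = malloc(2) -> b = 6; heap: [0-5 ALLOC][6-7 ALLOC][8-34 FREE]
Op 3: c = malloc(8) -> c = 8; heap: [0-5 ALLOC][6-7 ALLOC][8-15 ALLOC][16-34 FREE]
Op 4: free(b) -> (freed b); heap: [0-5 ALLOC][6-7 FREE][8-15 ALLOC][16-34 FREE]
Op 5: d = malloc(6) -> d = 16; heap: [0-5 ALLOC][6-7 FREE][8-15 ALLOC][16-21 ALLOC][22-34 FREE]
Free blocks: [2 13] total_free=15 largest=13 -> 100*(15-13)/15 = 200/15 ≈ 13.333 -> rounds to 13

Answer: 13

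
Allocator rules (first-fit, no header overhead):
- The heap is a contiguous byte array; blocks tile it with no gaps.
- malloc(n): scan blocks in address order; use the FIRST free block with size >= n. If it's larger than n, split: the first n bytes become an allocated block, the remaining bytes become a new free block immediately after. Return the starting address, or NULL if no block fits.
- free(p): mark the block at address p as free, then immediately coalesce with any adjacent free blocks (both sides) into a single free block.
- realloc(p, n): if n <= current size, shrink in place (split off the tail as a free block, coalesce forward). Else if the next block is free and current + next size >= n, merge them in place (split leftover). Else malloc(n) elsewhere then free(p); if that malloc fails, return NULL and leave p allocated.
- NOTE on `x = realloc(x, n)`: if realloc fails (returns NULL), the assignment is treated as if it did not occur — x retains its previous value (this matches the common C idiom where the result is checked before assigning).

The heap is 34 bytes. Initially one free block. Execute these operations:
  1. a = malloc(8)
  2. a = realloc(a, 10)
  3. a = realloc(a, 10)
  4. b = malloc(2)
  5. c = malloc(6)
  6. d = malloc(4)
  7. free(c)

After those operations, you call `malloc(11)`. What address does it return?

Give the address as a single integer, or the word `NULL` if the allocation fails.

Op 1: a = malloc(8) -> a = 0; heap: [0-7 ALLOC][8-33 FREE]
Op 2: a = realloc(a, 10) -> a = 0; heap: [0-9 ALLOC][10-33 FREE]
Op 3: a = realloc(a, 10) -> a = 0; heap: [0-9 ALLOC][10-33 FREE]
Op 4: b = malloc(2) -> b = 10; heap: [0-9 ALLOC][10-11 ALLOC][12-33 FREE]
Op 5: c = malloc(6) -> c = 12; heap: [0-9 ALLOC][10-11 ALLOC][12-17 ALLOC][18-33 FREE]
Op 6: d = malloc(4) -> d = 18; heap: [0-9 ALLOC][10-11 ALLOC][12-17 ALLOC][18-21 ALLOC][22-33 FREE]
Op 7: free(c) -> (freed c); heap: [0-9 ALLOC][10-11 ALLOC][12-17 FREE][18-21 ALLOC][22-33 FREE]
malloc(11): first-fit scan over [0-9 ALLOC][10-11 ALLOC][12-17 FREE][18-21 ALLOC][22-33 FREE] -> 22

Answer: 22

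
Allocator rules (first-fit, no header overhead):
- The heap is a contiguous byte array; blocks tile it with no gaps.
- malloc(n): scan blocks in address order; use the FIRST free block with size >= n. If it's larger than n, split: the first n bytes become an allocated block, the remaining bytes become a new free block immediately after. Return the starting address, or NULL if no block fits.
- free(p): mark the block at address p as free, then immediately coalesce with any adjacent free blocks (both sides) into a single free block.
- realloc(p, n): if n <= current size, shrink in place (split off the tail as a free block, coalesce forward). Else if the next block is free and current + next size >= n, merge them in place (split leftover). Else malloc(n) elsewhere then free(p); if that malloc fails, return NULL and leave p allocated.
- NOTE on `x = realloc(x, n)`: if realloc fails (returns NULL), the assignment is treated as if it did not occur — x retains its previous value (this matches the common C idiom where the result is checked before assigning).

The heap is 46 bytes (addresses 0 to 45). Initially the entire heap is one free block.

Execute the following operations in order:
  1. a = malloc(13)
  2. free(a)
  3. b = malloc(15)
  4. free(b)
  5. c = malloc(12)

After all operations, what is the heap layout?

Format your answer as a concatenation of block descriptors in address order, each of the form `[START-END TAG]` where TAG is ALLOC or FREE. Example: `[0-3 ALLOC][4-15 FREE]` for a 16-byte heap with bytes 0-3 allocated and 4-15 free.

Op 1: a = malloc(13) -> a = 0; heap: [0-12 ALLOC][13-45 FREE]
Op 2: free(a) -> (freed a); heap: [0-45 FREE]
Op 3: b = malloc(15) -> b = 0; heap: [0-14 ALLOC][15-45 FREE]
Op 4: free(b) -> (freed b); heap: [0-45 FREE]
Op 5: c = malloc(12) -> c = 0; heap: [0-11 ALLOC][12-45 FREE]

Answer: [0-11 ALLOC][12-45 FREE]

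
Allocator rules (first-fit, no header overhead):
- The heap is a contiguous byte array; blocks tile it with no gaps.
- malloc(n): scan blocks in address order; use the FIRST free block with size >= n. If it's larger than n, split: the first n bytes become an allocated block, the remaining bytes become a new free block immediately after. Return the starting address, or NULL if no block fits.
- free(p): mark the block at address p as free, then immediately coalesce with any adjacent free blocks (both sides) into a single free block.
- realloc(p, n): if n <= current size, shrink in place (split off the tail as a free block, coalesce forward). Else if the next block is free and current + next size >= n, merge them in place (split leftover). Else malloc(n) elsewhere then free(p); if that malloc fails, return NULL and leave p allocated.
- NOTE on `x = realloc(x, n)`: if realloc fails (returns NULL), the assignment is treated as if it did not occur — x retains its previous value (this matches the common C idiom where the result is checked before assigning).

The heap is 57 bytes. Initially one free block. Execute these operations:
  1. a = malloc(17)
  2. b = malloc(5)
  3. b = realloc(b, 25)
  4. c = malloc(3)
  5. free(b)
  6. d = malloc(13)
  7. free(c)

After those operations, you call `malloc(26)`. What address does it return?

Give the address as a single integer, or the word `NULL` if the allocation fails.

Op 1: a = malloc(17) -> a = 0; heap: [0-16 ALLOC][17-56 FREE]
Op 2: b = malloc(5) -> b = 17; heap: [0-16 ALLOC][17-21 ALLOC][22-56 FREE]
Op 3: b = realloc(b, 25) -> b = 17; heap: [0-16 ALLOC][17-41 ALLOC][42-56 FREE]
Op 4: c = malloc(3) -> c = 42; heap: [0-16 ALLOC][17-41 ALLOC][42-44 ALLOC][45-56 FREE]
Op 5: free(b) -> (freed b); heap: [0-16 ALLOC][17-41 FREE][42-44 ALLOC][45-56 FREE]
Op 6: d = malloc(13) -> d = 17; heap: [0-16 ALLOC][17-29 ALLOC][30-41 FREE][42-44 ALLOC][45-56 FREE]
Op 7: free(c) -> (freed c); heap: [0-16 ALLOC][17-29 ALLOC][30-56 FREE]
malloc(26): first-fit scan over [0-16 ALLOC][17-29 ALLOC][30-56 FREE] -> 30

Answer: 30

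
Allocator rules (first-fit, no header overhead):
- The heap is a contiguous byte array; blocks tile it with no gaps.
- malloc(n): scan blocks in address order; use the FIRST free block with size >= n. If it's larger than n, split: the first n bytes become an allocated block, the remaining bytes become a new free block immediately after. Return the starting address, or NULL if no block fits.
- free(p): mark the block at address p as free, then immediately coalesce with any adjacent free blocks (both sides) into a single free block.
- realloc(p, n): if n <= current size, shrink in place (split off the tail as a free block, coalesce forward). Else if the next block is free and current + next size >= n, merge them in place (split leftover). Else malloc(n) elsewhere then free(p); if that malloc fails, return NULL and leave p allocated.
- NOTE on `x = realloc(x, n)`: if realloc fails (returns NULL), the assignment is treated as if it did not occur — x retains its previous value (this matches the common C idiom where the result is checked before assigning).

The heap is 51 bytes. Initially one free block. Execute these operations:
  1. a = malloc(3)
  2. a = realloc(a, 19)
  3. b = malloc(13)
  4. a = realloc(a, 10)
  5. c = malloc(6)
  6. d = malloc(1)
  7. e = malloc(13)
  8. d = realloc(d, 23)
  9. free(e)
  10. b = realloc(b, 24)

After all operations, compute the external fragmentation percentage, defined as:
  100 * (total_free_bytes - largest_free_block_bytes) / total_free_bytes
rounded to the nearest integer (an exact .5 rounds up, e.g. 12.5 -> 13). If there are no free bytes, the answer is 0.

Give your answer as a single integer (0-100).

Op 1: a = malloc(3) -> a = 0; heap: [0-2 ALLOC][3-50 FREE]
Op 2: a = realloc(a, 19) -> a = 0; heap: [0-18 ALLOC][19-50 FREE]
Op 3: b = malloc(13) -> b = 19; heap: [0-18 ALLOC][19-31 ALLOC][32-50 FREE]
Op 4: a = realloc(a, 10) -> a = 0; heap: [0-9 ALLOC][10-18 FREE][19-31 ALLOC][32-50 FREE]
Op 5: c = malloc(6) -> c = 10; heap: [0-9 ALLOC][10-15 ALLOC][16-18 FREE][19-31 ALLOC][32-50 FREE]
Op 6: d = malloc(1) -> d = 16; heap: [0-9 ALLOC][10-15 ALLOC][16-16 ALLOC][17-18 FREE][19-31 ALLOC][32-50 FREE]
Op 7: e = malloc(13) -> e = 32; heap: [0-9 ALLOC][10-15 ALLOC][16-16 ALLOC][17-18 FREE][19-31 ALLOC][32-44 ALLOC][45-50 FREE]
Op 8: d = realloc(d, 23) -> NULL (d unchanged); heap: [0-9 ALLOC][10-15 ALLOC][16-16 ALLOC][17-18 FREE][19-31 ALLOC][32-44 ALLOC][45-50 FREE]
Op 9: free(e) -> (freed e); heap: [0-9 ALLOC][10-15 ALLOC][16-16 ALLOC][17-18 FREE][19-31 ALLOC][32-50 FREE]
Op 10: b = realloc(b, 24) -> b = 19; heap: [0-9 ALLOC][10-15 ALLOC][16-16 ALLOC][17-18 FREE][19-42 ALLOC][43-50 FREE]
Free blocks: [2 8] total_free=10 largest=8 -> 100*(10-8)/10 = 200/10 = 20

Answer: 20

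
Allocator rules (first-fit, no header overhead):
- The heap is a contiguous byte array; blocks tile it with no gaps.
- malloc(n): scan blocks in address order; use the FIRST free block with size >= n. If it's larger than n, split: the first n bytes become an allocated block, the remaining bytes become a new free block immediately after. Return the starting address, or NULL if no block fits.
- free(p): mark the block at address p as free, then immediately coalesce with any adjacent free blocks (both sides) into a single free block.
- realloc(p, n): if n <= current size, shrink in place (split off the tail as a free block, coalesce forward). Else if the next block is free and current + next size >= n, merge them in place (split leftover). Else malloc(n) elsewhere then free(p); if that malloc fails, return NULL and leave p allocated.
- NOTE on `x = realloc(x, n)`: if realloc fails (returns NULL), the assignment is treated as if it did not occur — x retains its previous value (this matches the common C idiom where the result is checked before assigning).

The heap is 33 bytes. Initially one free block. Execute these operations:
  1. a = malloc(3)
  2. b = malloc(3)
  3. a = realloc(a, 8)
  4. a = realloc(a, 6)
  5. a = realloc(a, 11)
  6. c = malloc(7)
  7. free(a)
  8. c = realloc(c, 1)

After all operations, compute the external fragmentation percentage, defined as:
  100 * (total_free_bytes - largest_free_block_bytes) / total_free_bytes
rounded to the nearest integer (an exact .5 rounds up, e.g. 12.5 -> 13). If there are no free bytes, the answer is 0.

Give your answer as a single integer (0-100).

Op 1: a = malloc(3) -> a = 0; heap: [0-2 ALLOC][3-32 FREE]
Op 2: b = malloc(3) -> b = 3; heap: [0-2 ALLOC][3-5 ALLOC][6-32 FREE]
Op 3: a = realloc(a, 8) -> a = 6; heap: [0-2 FREE][3-5 ALLOC][6-13 ALLOC][14-32 FREE]
Op 4: a = realloc(a, 6) -> a = 6; heap: [0-2 FREE][3-5 ALLOC][6-11 ALLOC][12-32 FREE]
Op 5: a = realloc(a, 11) -> a = 6; heap: [0-2 FREE][3-5 ALLOC][6-16 ALLOC][17-32 FREE]
Op 6: c = malloc(7) -> c = 17; heap: [0-2 FREE][3-5 ALLOC][6-16 ALLOC][17-23 ALLOC][24-32 FREE]
Op 7: free(a) -> (freed a); heap: [0-2 FREE][3-5 ALLOC][6-16 FREE][17-23 ALLOC][24-32 FREE]
Op 8: c = realloc(c, 1) -> c = 17; heap: [0-2 FREE][3-5 ALLOC][6-16 FREE][17-17 ALLOC][18-32 FREE]
Free blocks: [3 11 15] total_free=29 largest=15 -> 100*(29-15)/29 = 1400/29 ≈ 48.276 -> rounds to 48

Answer: 48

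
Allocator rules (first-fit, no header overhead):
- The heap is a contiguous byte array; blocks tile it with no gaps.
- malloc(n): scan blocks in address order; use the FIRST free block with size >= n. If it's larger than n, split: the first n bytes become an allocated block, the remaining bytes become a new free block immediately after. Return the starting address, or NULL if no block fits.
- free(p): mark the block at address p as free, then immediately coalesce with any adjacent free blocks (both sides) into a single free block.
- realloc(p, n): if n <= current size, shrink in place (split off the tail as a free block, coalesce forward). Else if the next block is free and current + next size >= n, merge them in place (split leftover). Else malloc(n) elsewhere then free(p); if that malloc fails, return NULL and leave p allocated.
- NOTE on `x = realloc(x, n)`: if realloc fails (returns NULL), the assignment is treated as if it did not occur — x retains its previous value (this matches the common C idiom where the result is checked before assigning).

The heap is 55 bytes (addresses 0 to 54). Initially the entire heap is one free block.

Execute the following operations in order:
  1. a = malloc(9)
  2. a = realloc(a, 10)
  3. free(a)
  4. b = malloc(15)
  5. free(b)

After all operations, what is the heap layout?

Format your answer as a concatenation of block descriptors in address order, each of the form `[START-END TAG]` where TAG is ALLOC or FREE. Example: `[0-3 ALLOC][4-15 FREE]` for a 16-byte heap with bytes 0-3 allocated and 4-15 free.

Answer: [0-54 FREE]

Derivation:
Op 1: a = malloc(9) -> a = 0; heap: [0-8 ALLOC][9-54 FREE]
Op 2: a = realloc(a, 10) -> a = 0; heap: [0-9 ALLOC][10-54 FREE]
Op 3: free(a) -> (freed a); heap: [0-54 FREE]
Op 4: b = malloc(15) -> b = 0; heap: [0-14 ALLOC][15-54 FREE]
Op 5: free(b) -> (freed b); heap: [0-54 FREE]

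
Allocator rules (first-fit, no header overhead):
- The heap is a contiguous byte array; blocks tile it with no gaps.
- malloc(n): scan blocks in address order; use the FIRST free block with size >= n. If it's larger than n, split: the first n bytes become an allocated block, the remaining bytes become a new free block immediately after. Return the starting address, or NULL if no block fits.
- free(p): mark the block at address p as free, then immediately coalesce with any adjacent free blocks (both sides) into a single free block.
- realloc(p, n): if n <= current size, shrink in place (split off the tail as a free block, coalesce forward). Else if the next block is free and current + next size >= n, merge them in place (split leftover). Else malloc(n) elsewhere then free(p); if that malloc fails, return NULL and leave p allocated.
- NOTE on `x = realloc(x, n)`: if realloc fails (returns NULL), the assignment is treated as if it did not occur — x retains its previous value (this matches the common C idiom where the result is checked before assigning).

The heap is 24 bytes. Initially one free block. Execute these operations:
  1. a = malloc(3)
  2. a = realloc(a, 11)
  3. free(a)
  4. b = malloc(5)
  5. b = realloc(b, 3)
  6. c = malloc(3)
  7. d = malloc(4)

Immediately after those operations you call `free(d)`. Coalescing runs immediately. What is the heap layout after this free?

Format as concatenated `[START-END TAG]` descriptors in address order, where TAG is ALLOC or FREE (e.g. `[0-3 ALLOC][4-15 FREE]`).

Op 1: a = malloc(3) -> a = 0; heap: [0-2 ALLOC][3-23 FREE]
Op 2: a = realloc(a, 11) -> a = 0; heap: [0-10 ALLOC][11-23 FREE]
Op 3: free(a) -> (freed a); heap: [0-23 FREE]
Op 4: b = malloc(5) -> b = 0; heap: [0-4 ALLOC][5-23 FREE]
Op 5: b = realloc(b, 3) -> b = 0; heap: [0-2 ALLOC][3-23 FREE]
Op 6: c = malloc(3) -> c = 3; heap: [0-2 ALLOC][3-5 ALLOC][6-23 FREE]
Op 7: d = malloc(4) -> d = 6; heap: [0-2 ALLOC][3-5 ALLOC][6-9 ALLOC][10-23 FREE]
free(d): d = 6 -> block [6-9 ALLOC]; mark free, coalesce with adjacent free neighbors -> [0-2 ALLOC][3-5 ALLOC][6-23 FREE]

Answer: [0-2 ALLOC][3-5 ALLOC][6-23 FREE]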